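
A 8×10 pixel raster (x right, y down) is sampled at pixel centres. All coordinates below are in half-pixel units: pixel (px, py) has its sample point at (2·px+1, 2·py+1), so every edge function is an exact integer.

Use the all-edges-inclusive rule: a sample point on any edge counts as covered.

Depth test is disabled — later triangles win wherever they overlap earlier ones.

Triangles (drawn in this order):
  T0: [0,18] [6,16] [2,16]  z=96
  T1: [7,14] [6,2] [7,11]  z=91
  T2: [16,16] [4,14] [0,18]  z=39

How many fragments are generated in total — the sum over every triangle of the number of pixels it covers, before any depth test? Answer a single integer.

T0:
  2·area = 8  (B↔C swapped to make it positive)
  edge (0, 18)→(2, 16): d=(2,-2) inclusive
  edge (2, 16)→(6, 16): d=(4,0) inclusive
  edge (6, 16)→(0, 18): d=(-6,2) inclusive
    (7,1)@(15, 3): e=[0,-52,60] → ·  [on edge]
    (6,2)@(13, 5): e=[0,-44,52] → ·  [on edge]
    (5,3)@(11, 7): e=[0,-36,44] → ·  [on edge]
    (4,4)@(9, 9): e=[0,-28,36] → ·  [on edge]
    (3,5)@(7, 11): e=[0,-20,28] → ·  [on edge]
    (2,6)@(5, 13): e=[0,-12,20] → ·  [on edge]
    (7,6)@(15, 13): e=[20,-12,0] → ·  [on edge]
    (1,7)@(3, 15): e=[0,-4,12] → ·  [on edge]
    (4,7)@(9, 15): e=[12,-4,0] → ·  [on edge]
    (0,8)@(1, 17): e=[0,4,4] → #  [on edge]
    (1,8)@(3, 17): e=[4,4,0] → #  [on edge]
    (2,8)@(5, 17): e=[8,4,-4] → ·
  covered (2 px):
    · · · · · · · ·
    · · · · · · · ·
    · · · · · · · ·
    · · · · · · · ·
    · · · · · · · ·
    · · · · · · · ·
    · · · · · · · ·
    · · · · · · · ·
    # # · · · · · ·
    · · · · · · · ·
T1:
  2·area = 3
  edge (7, 14)→(6, 2): d=(-1,-12) inclusive
  edge (6, 2)→(7, 11): d=(1,9) inclusive
  edge (7, 11)→(7, 14): d=(0,3) inclusive
    (3,0)@(7, 1): e=[13,-10,0] → ·  [on edge]
    (3,1)@(7, 3): e=[11,-8,0] → ·  [on edge]
    (3,2)@(7, 5): e=[9,-6,0] → ·  [on edge]
    (3,3)@(7, 7): e=[7,-4,0] → ·  [on edge]
    (3,4)@(7, 9): e=[5,-2,0] → ·  [on edge]
    (3,5)@(7, 11): e=[3,0,0] → #  [on edge]
    (4,5)@(9, 11): e=[27,-18,-6] → ·
    (3,6)@(7, 13): e=[1,2,0] → #  [on edge]
    (4,6)@(9, 13): e=[25,-16,-6] → ·
    (3,7)@(7, 15): e=[-1,4,0] → ·  [on edge]
    (3,8)@(7, 17): e=[-3,6,0] → ·  [on edge]
    (3,9)@(7, 19): e=[-5,8,0] → ·  [on edge]
  covered (2 px):
    · · · · · · · ·
    · · · · · · · ·
    · · · · · · · ·
    · · · · · · · ·
    · · · · · · · ·
    · · · # · · · ·
    · · · # · · · ·
    · · · · · · · ·
    · · · · · · · ·
    · · · · · · · ·
T2:
  2·area = 56  (B↔C swapped to make it positive)
  edge (16, 16)→(0, 18): d=(-16,2) inclusive
  edge (0, 18)→(4, 14): d=(4,-4) inclusive
  edge (4, 14)→(16, 16): d=(12,2) inclusive
    (7,1)@(15, 3): e=[210,0,-154] → ·  [on edge]
    (6,2)@(13, 5): e=[182,0,-126] → ·  [on edge]
    (5,3)@(11, 7): e=[154,0,-98] → ·  [on edge]
    (4,4)@(9, 9): e=[126,0,-70] → ·  [on edge]
    (3,5)@(7, 11): e=[98,0,-42] → ·  [on edge]
    (2,6)@(5, 13): e=[70,0,-14] → ·  [on edge]
    (1,7)@(3, 15): e=[42,0,14] → #  [on edge]
    (2,7)@(5, 15): e=[38,8,10] → #
    (3,7)@(7, 15): e=[34,16,6] → #
    (4,7)@(9, 15): e=[30,24,2] → #
    (5,7)@(11, 15): e=[26,32,-2] → ·
    (0,8)@(1, 17): e=[14,0,42] → #  [on edge]
  covered (8 px):
    · · · · · · · ·
    · · · · · · · ·
    · · · · · · · ·
    · · · · · · · ·
    · · · · · · · ·
    · · · · · · · ·
    · · · · · · · ·
    · # # # # · · ·
    # # # # · · · ·
    · · · · · · · ·

Result: 12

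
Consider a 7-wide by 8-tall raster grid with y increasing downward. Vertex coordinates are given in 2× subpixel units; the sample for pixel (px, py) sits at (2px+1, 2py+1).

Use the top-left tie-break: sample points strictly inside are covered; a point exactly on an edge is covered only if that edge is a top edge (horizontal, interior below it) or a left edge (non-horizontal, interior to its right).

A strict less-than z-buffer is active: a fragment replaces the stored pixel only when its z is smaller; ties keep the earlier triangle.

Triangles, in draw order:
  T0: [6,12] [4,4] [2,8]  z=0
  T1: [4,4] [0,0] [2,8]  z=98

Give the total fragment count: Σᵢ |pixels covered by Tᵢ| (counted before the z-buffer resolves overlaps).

T0:
  2·area = 24  (B↔C swapped to make it positive)
  edge (6, 12)→(2, 8): d=(-4,-4) top-left  bias=+0
  edge (2, 8)→(4, 4): d=(2,-4) top-left  bias=+0
  edge (4, 4)→(6, 12): d=(2,8) right/bottom  bias=-1
    (0,3)@(1, 7): e=[0,-6,30] → ·  [on edge]
    (1,3)@(3, 7): e=[8,2,14] → █
    (2,3)@(5, 7): e=[16,10,-2] → ·
    (1,4)@(3, 9): e=[0,6,18] → █  [on edge]
    (2,4)@(5, 9): e=[8,14,2] → █
    (3,4)@(7, 9): e=[16,22,-14] → ·
    (1,5)@(3, 11): e=[-8,10,22] → ·
    (2,5)@(5, 11): e=[0,18,6] → █  [on edge]
    (3,5)@(7, 11): e=[8,26,-10] → ·
    (2,6)@(5, 13): e=[-8,22,10] → ·
    (3,6)@(7, 13): e=[0,30,-6] → ·  [on edge]
    (4,7)@(9, 15): e=[0,42,-18] → ·  [on edge]
  covered (4 px):
    · · · · · · ·
    · · · · · · ·
    · · · · · · ·
    · █ · · · · ·
    · █ █ · · · ·
    · · █ · · · ·
    · · · · · · ·
    · · · · · · ·
T1:
  2·area = 24  (B↔C swapped to make it positive)
  edge (4, 4)→(2, 8): d=(-2,4) right/bottom  bias=-1
  edge (2, 8)→(0, 0): d=(-2,-8) top-left  bias=+0
  edge (0, 0)→(4, 4): d=(4,4) right/bottom  bias=-1
    (0,0)@(1, 1): e=[18,6,0] → ·  [on edge]
    (0,1)@(1, 3): e=[14,2,8] → █
    (1,1)@(3, 3): e=[6,18,0] → ·  [on edge]
    (0,2)@(1, 5): e=[10,-2,16] → ·
    (1,2)@(3, 5): e=[2,14,8] → █
    (2,2)@(5, 5): e=[-6,30,0] → ·  [on edge]
    (1,3)@(3, 7): e=[-2,10,16] → ·
    (3,3)@(7, 7): e=[-18,42,0] → ·  [on edge]
    (4,4)@(9, 9): e=[-30,54,0] → ·  [on edge]
    (5,5)@(11, 11): e=[-42,66,0] → ·  [on edge]
    (6,6)@(13, 13): e=[-54,78,0] → ·  [on edge]
  covered (2 px):
    · · · · · · ·
    █ · · · · · ·
    · █ · · · · ·
    · · · · · · ·
    · · · · · · ·
    · · · · · · ·
    · · · · · · ·
    · · · · · · ·

Final: 6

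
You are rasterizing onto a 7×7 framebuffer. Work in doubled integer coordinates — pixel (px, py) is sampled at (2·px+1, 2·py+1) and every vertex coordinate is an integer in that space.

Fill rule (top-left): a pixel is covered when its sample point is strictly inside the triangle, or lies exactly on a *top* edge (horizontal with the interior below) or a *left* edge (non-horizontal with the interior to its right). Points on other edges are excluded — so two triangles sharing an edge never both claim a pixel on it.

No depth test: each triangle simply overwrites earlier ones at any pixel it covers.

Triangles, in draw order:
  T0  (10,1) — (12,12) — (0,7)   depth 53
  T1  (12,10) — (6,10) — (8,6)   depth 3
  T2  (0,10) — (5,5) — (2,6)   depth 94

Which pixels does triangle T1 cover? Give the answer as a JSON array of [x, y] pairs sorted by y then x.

T0:
  2·area = 122
  edge (10, 1)→(12, 12): d=(2,11) right/bottom  bias=-1
  edge (12, 12)→(0, 7): d=(-12,-5) top-left  bias=+0
  edge (0, 7)→(10, 1): d=(10,-6) top-left  bias=+0
    (3,1)@(7, 3): e=[37,83,2] → █
    (4,1)@(9, 3): e=[15,93,14] → █
    (5,1)@(11, 3): e=[-7,103,26] → ·
    (2,2)@(5, 5): e=[63,49,10] → █
    (5,2)@(11, 5): e=[-3,79,46] → ·
    (0,3)@(1, 7): e=[111,5,6] → █
    (1,3)@(3, 7): e=[89,15,18] → █
    (5,3)@(11, 7): e=[1,55,66] → █
    (6,3)@(13, 7): e=[-21,65,78] → ·
    (0,4)@(1, 9): e=[115,-19,26] → ·
    (1,4)@(3, 9): e=[93,-9,38] → ·
    (2,4)@(5, 9): e=[71,1,50] → █
  covered (16 px):
    · · · · · · ·
    · · · █ █ · ·
    · · █ █ █ · ·
    █ █ █ █ █ █ ·
    · · █ █ █ █ ·
    · · · · · █ ·
    · · · · · · ·
T1:
  2·area = 24
  edge (12, 10)→(6, 10): d=(-6,0) right/bottom  bias=-1
  edge (6, 10)→(8, 6): d=(2,-4) top-left  bias=+0
  edge (8, 6)→(12, 10): d=(4,4) right/bottom  bias=-1
    (1,0)@(3, 1): e=[54,-30,0] → ·  [on edge]
    (2,1)@(5, 3): e=[42,-18,0] → ·  [on edge]
    (3,2)@(7, 5): e=[30,-6,0] → ·  [on edge]
    (4,3)@(9, 7): e=[18,6,0] → ·  [on edge]
    (3,4)@(7, 9): e=[6,2,16] → █
    (4,4)@(9, 9): e=[6,10,8] → █
    (5,4)@(11, 9): e=[6,18,0] → ·  [on edge]
    (3,5)@(7, 11): e=[-6,6,24] → ·
    (4,5)@(9, 11): e=[-6,14,16] → ·
    (6,5)@(13, 11): e=[-6,30,0] → ·  [on edge]
  covered (2 px):
    · · · · · · ·
    · · · · · · ·
    · · · · · · ·
    · · · · · · ·
    · · · █ █ · ·
    · · · · · · ·
    · · · · · · ·
T2:
  2·area = 10  (B↔C swapped to make it positive)
  edge (0, 10)→(2, 6): d=(2,-4) top-left  bias=+0
  edge (2, 6)→(5, 5): d=(3,-1) top-left  bias=+0
  edge (5, 5)→(0, 10): d=(-5,5) right/bottom  bias=-1
    (4,0)@(9, 1): e=[18,-8,0] → ·  [on edge]
    (3,1)@(7, 3): e=[14,-4,0] → ·  [on edge]
    (5,1)@(11, 3): e=[30,0,-20] → ·  [on edge]
    (2,2)@(5, 5): e=[10,0,0] → ·  [on edge]
    (1,3)@(3, 7): e=[6,4,0] → ·  [on edge]
    (0,4)@(1, 9): e=[2,8,0] → ·  [on edge]
  covered (0 px):
    · · · · · · ·
    · · · · · · ·
    · · · · · · ·
    · · · · · · ·
    · · · · · · ·
    · · · · · · ·
    · · · · · · ·

Final: [[3,4],[4,4]]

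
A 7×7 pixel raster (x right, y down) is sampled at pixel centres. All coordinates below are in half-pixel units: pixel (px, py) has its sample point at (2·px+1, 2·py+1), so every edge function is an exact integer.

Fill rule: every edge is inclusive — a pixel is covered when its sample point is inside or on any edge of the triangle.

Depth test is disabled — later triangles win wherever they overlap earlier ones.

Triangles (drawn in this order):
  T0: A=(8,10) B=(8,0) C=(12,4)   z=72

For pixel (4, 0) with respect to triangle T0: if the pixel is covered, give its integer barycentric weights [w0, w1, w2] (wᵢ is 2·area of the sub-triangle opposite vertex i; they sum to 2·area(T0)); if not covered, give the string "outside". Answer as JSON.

T0:
  2·area = 40
  edge (8, 10)→(8, 0): d=(0,-10) inclusive
  edge (8, 0)→(12, 4): d=(4,4) inclusive
  edge (12, 4)→(8, 10): d=(-4,6) inclusive
    (4,0)@(9, 1): e=[10,0,30] → #  [on edge]
    (5,0)@(11, 1): e=[30,-8,18] → ·
    (4,1)@(9, 3): e=[10,8,22] → #
    (5,1)@(11, 3): e=[30,0,10] → #  [on edge]
    (6,1)@(13, 3): e=[50,-8,-2] → ·
    (4,2)@(9, 5): e=[10,16,14] → #
    (6,2)@(13, 5): e=[50,0,-10] → ·  [on edge]
    (4,3)@(9, 7): e=[10,24,6] → #
    (5,3)@(11, 7): e=[30,16,-6] → ·
    (4,4)@(9, 9): e=[10,32,-2] → ·
  covered (6 px):
    · · · · # · ·
    · · · · # # ·
    · · · · # # ·
    · · · · # · ·
    · · · · · · ·
    · · · · · · ·
    · · · · · · ·

Result: [0,30,10]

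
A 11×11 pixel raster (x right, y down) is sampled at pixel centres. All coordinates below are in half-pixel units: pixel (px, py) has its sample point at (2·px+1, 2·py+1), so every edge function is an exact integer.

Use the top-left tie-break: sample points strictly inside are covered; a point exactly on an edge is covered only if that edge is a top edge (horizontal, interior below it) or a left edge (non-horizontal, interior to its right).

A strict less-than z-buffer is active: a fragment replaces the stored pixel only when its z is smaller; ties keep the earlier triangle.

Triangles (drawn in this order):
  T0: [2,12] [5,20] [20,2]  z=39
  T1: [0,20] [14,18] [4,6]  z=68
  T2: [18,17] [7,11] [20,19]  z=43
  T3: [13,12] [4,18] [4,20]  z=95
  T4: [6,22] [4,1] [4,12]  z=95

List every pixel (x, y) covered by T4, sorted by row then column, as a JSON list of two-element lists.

T0:
  2·area = 174  (B↔C swapped to make it positive)
  edge (2, 12)→(20, 2): d=(18,-10) top-left  bias=+0
  edge (20, 2)→(5, 20): d=(-15,18) right/bottom  bias=-1
  edge (5, 20)→(2, 12): d=(-3,-8) top-left  bias=+0
    (9,1)@(19, 3): e=[8,3,163] → #
    (10,1)@(21, 3): e=[28,-33,179] → ·
    (7,2)@(15, 5): e=[4,45,125] → #
    (8,2)@(17, 5): e=[24,9,141] → #
    (9,2)@(19, 5): e=[44,-27,157] → ·
    (5,3)@(11, 7): e=[0,87,87] → #  [on edge]
    (6,3)@(13, 7): e=[20,51,103] → #
    (8,3)@(17, 7): e=[60,-21,135] → ·
    (4,4)@(9, 9): e=[16,93,65] → #
    (7,4)@(15, 9): e=[76,-15,113] → ·
    (2,5)@(5, 11): e=[12,135,27] → #
    (3,5)@(7, 11): e=[32,99,43] → #
  covered (23 px):
    · · · · · · · · · · ·
    · · · · · · · · · # ·
    · · · · · · · # # · ·
    · · · · · # # # · · ·
    · · · · # # # · · · ·
    · · # # # # · · · · ·
    · # # # # · · · · · ·
    · · # # # · · · · · ·
    · · # # · · · · · · ·
    · · # · · · · · · · ·
    · · · · · · · · · · ·
T1:
  2·area = 188  (B↔C swapped to make it positive)
  edge (0, 20)→(4, 6): d=(4,-14) top-left  bias=+0
  edge (4, 6)→(14, 18): d=(10,12) right/bottom  bias=-1
  edge (14, 18)→(0, 20): d=(-14,2) right/bottom  bias=-1
    (2,4)@(5, 9): e=[26,18,144] → #
    (3,4)@(7, 9): e=[54,-6,140] → ·
    (1,5)@(3, 11): e=[6,62,120] → #
    (3,5)@(7, 11): e=[62,14,112] → #
    (4,5)@(9, 11): e=[90,-10,108] → ·
    (1,6)@(3, 13): e=[14,82,92] → #
    (4,6)@(9, 13): e=[98,10,80] → #
    (5,6)@(11, 13): e=[126,-14,76] → ·
    (1,7)@(3, 15): e=[22,102,64] → #
    (5,7)@(11, 15): e=[134,6,48] → #
    (6,7)@(13, 15): e=[162,-18,44] → ·
    (0,8)@(1, 17): e=[2,146,40] → #
    (10,8)@(21, 17): e=[282,-94,0] → ·  [on edge]
    (3,9)@(7, 19): e=[94,94,0] → ·  [on edge]
  covered (23 px):
    · · · · · · · · · · ·
    · · · · · · · · · · ·
    · · · · · · · · · · ·
    · · · · · · · · · · ·
    · · # · · · · · · · ·
    · # # # · · · · · · ·
    · # # # # · · · · · ·
    · # # # # # · · · · ·
    # # # # # # # · · · ·
    # # # · · · · · · · ·
    · · · · · · · · · · ·
T2:
  2·area = 10  (B↔C swapped to make it positive)
  edge (18, 17)→(20, 19): d=(2,2) right/bottom  bias=-1
  edge (20, 19)→(7, 11): d=(-13,-8) top-left  bias=+0
  edge (7, 11)→(18, 17): d=(11,6) right/bottom  bias=-1
    (3,5)@(7, 11): e=[10,0,0] → ·  [on edge]
    (8,8)@(17, 17): e=[2,2,6] → #
    (9,8)@(19, 17): e=[-2,18,-6] → ·
    (8,9)@(17, 19): e=[6,-24,28] → ·
  covered (1 px):
    · · · · · · · · · · ·
    · · · · · · · · · · ·
    · · · · · · · · · · ·
    · · · · · · · · · · ·
    · · · · · · · · · · ·
    · · · · · · · · · · ·
    · · · · · · · · · · ·
    · · · · · · · · · · ·
    · · · · · · · · # · ·
    · · · · · · · · · · ·
    · · · · · · · · · · ·
T3:
  2·area = 18  (B↔C swapped to make it positive)
  edge (13, 12)→(4, 20): d=(-9,8) right/bottom  bias=-1
  edge (4, 20)→(4, 18): d=(0,-2) top-left  bias=+0
  edge (4, 18)→(13, 12): d=(9,-6) top-left  bias=+0
    (4,7)@(9, 15): e=[5,10,3] → #
    (5,7)@(11, 15): e=[-11,14,15] → ·
    (3,8)@(7, 17): e=[3,6,9] → #
    (4,8)@(9, 17): e=[-13,10,21] → ·
    (2,9)@(5, 19): e=[1,2,15] → #
    (3,9)@(7, 19): e=[-15,6,27] → ·
    (2,10)@(5, 21): e=[-17,2,33] → ·
  covered (3 px):
    · · · · · · · · · · ·
    · · · · · · · · · · ·
    · · · · · · · · · · ·
    · · · · · · · · · · ·
    · · · · · · · · · · ·
    · · · · · · · · · · ·
    · · · · · · · · · · ·
    · · · · # · · · · · ·
    · · · # · · · · · · ·
    · · # · · · · · · · ·
    · · · · · · · · · · ·
T4:
  2·area = 22  (B↔C swapped to make it positive)
  edge (6, 22)→(4, 12): d=(-2,-10) top-left  bias=+0
  edge (4, 12)→(4, 1): d=(0,-11) top-left  bias=+0
  edge (4, 1)→(6, 22): d=(2,21) right/bottom  bias=-1
    (1,3)@(3, 7): e=[0,-11,33] → ·  [on edge]
    (2,6)@(5, 13): e=[8,11,3] → #
    (3,6)@(7, 13): e=[28,33,-39] → ·
    (2,7)@(5, 15): e=[4,11,7] → #
    (3,7)@(7, 15): e=[24,33,-35] → ·
    (2,8)@(5, 17): e=[0,11,11] → #  [on edge]
    (3,8)@(7, 17): e=[20,33,-31] → ·
    (2,9)@(5, 19): e=[-4,11,15] → ·
  covered (3 px):
    · · · · · · · · · · ·
    · · · · · · · · · · ·
    · · · · · · · · · · ·
    · · · · · · · · · · ·
    · · · · · · · · · · ·
    · · · · · · · · · · ·
    · · # · · · · · · · ·
    · · # · · · · · · · ·
    · · # · · · · · · · ·
    · · · · · · · · · · ·
    · · · · · · · · · · ·

Answer: [[2,6],[2,7],[2,8]]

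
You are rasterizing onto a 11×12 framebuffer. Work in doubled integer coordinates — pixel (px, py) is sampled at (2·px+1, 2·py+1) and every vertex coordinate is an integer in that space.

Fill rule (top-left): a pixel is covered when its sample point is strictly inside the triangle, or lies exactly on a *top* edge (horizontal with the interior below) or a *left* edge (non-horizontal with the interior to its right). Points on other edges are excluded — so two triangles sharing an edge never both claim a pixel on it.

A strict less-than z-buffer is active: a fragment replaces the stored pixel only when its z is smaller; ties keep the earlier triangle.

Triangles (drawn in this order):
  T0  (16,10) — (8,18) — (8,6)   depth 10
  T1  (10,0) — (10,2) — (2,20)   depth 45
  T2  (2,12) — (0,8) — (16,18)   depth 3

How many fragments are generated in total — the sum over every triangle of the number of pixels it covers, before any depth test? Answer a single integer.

T0:
  2·area = 96
  edge (16, 10)→(8, 18): d=(-8,8) right/bottom  bias=-1
  edge (8, 18)→(8, 6): d=(0,-12) top-left  bias=+0
  edge (8, 6)→(16, 10): d=(8,4) right/bottom  bias=-1
    (10,2)@(21, 5): e=[0,156,-60] → .  [on edge]
    (4,3)@(9, 7): e=[80,12,4] → X
    (5,3)@(11, 7): e=[64,36,-4] → .
    (9,3)@(19, 7): e=[0,132,-36] → .  [on edge]
    (4,4)@(9, 9): e=[64,12,20] → X
    (5,4)@(11, 9): e=[48,36,12] → X
    (6,4)@(13, 9): e=[32,60,4] → X
    (7,4)@(15, 9): e=[16,84,-4] → .
    (8,4)@(17, 9): e=[0,108,-12] → .  [on edge]
    (4,5)@(9, 11): e=[48,12,36] → X
    (7,5)@(15, 11): e=[0,84,12] → .  [on edge]
    (4,6)@(9, 13): e=[32,12,52] → X
    (6,6)@(13, 13): e=[0,60,36] → .  [on edge]
    (5,7)@(11, 15): e=[0,36,60] → .  [on edge]
    (4,8)@(9, 17): e=[0,12,84] → .  [on edge]
    (3,9)@(7, 19): e=[0,-12,108] → .  [on edge]
    (2,10)@(5, 21): e=[0,-36,132] → .  [on edge]
    (1,11)@(3, 23): e=[0,-60,156] → .  [on edge]
  covered (10 px):
    . . . . . . . . . . .
    . . . . . . . . . . .
    . . . . . . . . . . .
    . . . . X . . . . . .
    . . . . X X X . . . .
    . . . . X X X . . . .
    . . . . X X . . . . .
    . . . . X . . . . . .
    . . . . . . . . . . .
    . . . . . . . . . . .
    . . . . . . . . . . .
    . . . . . . . . . . .
T1:
  2·area = 16
  edge (10, 0)→(10, 2): d=(0,2) right/bottom  bias=-1
  edge (10, 2)→(2, 20): d=(-8,18) right/bottom  bias=-1
  edge (2, 20)→(10, 0): d=(8,-20) top-left  bias=+0
    (4,1)@(9, 3): e=[2,10,4] → X
    (5,1)@(11, 3): e=[-2,-26,44] → .
    (4,2)@(9, 5): e=[2,-6,20] → .
    (2,6)@(5, 13): e=[10,2,4] → X
    (3,6)@(7, 13): e=[6,-34,44] → .
    (2,7)@(5, 15): e=[10,-14,20] → .
  covered (2 px):
    . . . . . . . . . . .
    . . . . X . . . . . .
    . . . . . . . . . . .
    . . . . . . . . . . .
    . . . . . . . . . . .
    . . . . . . . . . . .
    . . X . . . . . . . .
    . . . . . . . . . . .
    . . . . . . . . . . .
    . . . . . . . . . . .
    . . . . . . . . . . .
    . . . . . . . . . . .
T2:
  2·area = 44
  edge (2, 12)→(0, 8): d=(-2,-4) top-left  bias=+0
  edge (0, 8)→(16, 18): d=(16,10) right/bottom  bias=-1
  edge (16, 18)→(2, 12): d=(-14,-6) top-left  bias=+0
    (0,4)@(1, 9): e=[2,6,36] → X
    (1,4)@(3, 9): e=[10,-14,48] → .
    (0,5)@(1, 11): e=[-2,38,8] → .
    (1,5)@(3, 11): e=[6,18,20] → X
    (2,5)@(5, 11): e=[14,-2,32] → .
    (1,6)@(3, 13): e=[2,50,-8] → .
    (2,6)@(5, 13): e=[10,30,4] → X
    (3,6)@(7, 13): e=[18,10,16] → X
    (4,6)@(9, 13): e=[26,-10,28] → .
    (2,7)@(5, 15): e=[6,62,-24] → .
    (3,7)@(7, 15): e=[14,42,-12] → .
    (4,7)@(9, 15): e=[22,22,0] → X  [on edge]
  covered (6 px):
    . . . . . . . . . . .
    . . . . . . . . . . .
    . . . . . . . . . . .
    . . . . . . . . . . .
    X . . . . . . . . . .
    . X . . . . . . . . .
    . . X X . . . . . . .
    . . . . X X . . . . .
    . . . . . . . . . . .
    . . . . . . . . . . .
    . . . . . . . . . . .
    . . . . . . . . . . .

Final: 18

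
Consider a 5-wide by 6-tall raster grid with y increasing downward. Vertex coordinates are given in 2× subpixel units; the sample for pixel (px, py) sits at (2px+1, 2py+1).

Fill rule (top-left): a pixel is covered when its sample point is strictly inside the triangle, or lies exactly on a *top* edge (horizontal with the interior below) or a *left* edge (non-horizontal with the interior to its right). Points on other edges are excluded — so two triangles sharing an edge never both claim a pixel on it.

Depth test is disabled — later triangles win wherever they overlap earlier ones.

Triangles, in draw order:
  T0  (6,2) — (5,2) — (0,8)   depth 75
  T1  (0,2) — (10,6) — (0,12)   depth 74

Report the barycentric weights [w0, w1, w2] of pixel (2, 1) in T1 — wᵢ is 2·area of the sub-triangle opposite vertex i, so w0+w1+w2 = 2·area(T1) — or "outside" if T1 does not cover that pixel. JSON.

T0:
  2·area = 6  (B↔C swapped to make it positive)
  edge (6, 2)→(0, 8): d=(-6,6) right/bottom  bias=-1
  edge (0, 8)→(5, 2): d=(5,-6) top-left  bias=+0
  edge (5, 2)→(6, 2): d=(1,0) top-left  bias=+0
    (3,0)@(7, 1): e=[0,7,-1] → .  [on edge]
    (2,1)@(5, 3): e=[0,5,1] → .  [on edge]
    (1,2)@(3, 5): e=[0,3,3] → .  [on edge]
    (0,3)@(1, 7): e=[0,1,5] → .  [on edge]
  covered (0 px):
    . . . . .
    . . . . .
    . . . . .
    . . . . .
    . . . . .
    . . . . .
T1:
  2·area = 100
  edge (0, 2)→(10, 6): d=(10,4) right/bottom  bias=-1
  edge (10, 6)→(0, 12): d=(-10,6) right/bottom  bias=-1
  edge (0, 12)→(0, 2): d=(0,-10) top-left  bias=+0
    (0,1)@(1, 3): e=[6,84,10] → X
    (1,1)@(3, 3): e=[-2,72,30] → .
    (0,2)@(1, 5): e=[26,64,10] → X
    (1,2)@(3, 5): e=[18,52,30] → X
    (2,2)@(5, 5): e=[10,40,50] → X
    (3,2)@(7, 5): e=[2,28,70] → X
    (4,2)@(9, 5): e=[-6,16,90] → .
    (0,3)@(1, 7): e=[46,44,10] → X
    (4,3)@(9, 7): e=[14,-4,90] → .
    (0,4)@(1, 9): e=[66,24,10] → X
    (2,4)@(5, 9): e=[50,0,50] → .  [on edge]
    (3,4)@(7, 9): e=[42,-12,70] → .
  covered (12 px):
    . . . . .
    X . . . .
    X X X X .
    X X X X .
    X X . . .
    X . . . .

Answer: "outside"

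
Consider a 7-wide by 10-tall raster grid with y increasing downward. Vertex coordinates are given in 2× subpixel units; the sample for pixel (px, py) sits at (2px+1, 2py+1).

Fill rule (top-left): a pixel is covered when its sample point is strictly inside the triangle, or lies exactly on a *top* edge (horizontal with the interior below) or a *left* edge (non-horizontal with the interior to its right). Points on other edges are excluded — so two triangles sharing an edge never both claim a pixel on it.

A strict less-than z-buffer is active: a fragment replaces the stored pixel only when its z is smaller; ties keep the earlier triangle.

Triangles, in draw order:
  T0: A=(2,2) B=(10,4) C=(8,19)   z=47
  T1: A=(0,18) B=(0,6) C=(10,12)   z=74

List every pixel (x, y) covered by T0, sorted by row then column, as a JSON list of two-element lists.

T0:
  2·area = 124
  edge (2, 2)→(10, 4): d=(8,2) right/bottom  bias=-1
  edge (10, 4)→(8, 19): d=(-2,15) right/bottom  bias=-1
  edge (8, 19)→(2, 2): d=(-6,-17) top-left  bias=+0
    (1,1)@(3, 3): e=[6,107,11] → █
    (2,1)@(5, 3): e=[2,77,45] → █
    (3,1)@(7, 3): e=[-2,47,79] → ·
    (1,2)@(3, 5): e=[22,103,-1] → ·
    (2,2)@(5, 5): e=[18,73,33] → █
    (3,2)@(7, 5): e=[14,43,67] → █
    (4,2)@(9, 5): e=[10,13,101] → █
    (5,2)@(11, 5): e=[6,-17,135] → ·
    (2,3)@(5, 7): e=[34,69,21] → █
    (5,3)@(11, 7): e=[22,-21,123] → ·
    (2,4)@(5, 9): e=[50,65,9] → █
    (5,4)@(11, 9): e=[38,-25,111] → ·
  covered (15 px):
    · · · · · · ·
    · █ █ · · · ·
    · · █ █ █ · ·
    · · █ █ █ · ·
    · · █ █ █ · ·
    · · · █ █ · ·
    · · · █ · · ·
    · · · █ · · ·
    · · · · · · ·
    · · · · · · ·
T1:
  2·area = 120
  edge (0, 18)→(0, 6): d=(0,-12) top-left  bias=+0
  edge (0, 6)→(10, 12): d=(10,6) right/bottom  bias=-1
  edge (10, 12)→(0, 18): d=(-10,6) right/bottom  bias=-1
    (0,3)@(1, 7): e=[12,4,104] → █
    (1,3)@(3, 7): e=[36,-8,92] → ·
    (0,4)@(1, 9): e=[12,24,84] → █
    (1,4)@(3, 9): e=[36,12,72] → █
    (2,4)@(5, 9): e=[60,0,60] → ·  [on edge]
    (0,5)@(1, 11): e=[12,44,64] → █
    (2,5)@(5, 11): e=[60,20,40] → █
    (3,5)@(7, 11): e=[84,8,28] → █
    (4,5)@(9, 11): e=[108,-4,16] → ·
    (0,6)@(1, 13): e=[12,64,44] → █
    (4,6)@(9, 13): e=[108,16,-4] → ·
    (0,7)@(1, 15): e=[12,84,24] → █
    (2,7)@(5, 15): e=[60,60,0] → ·  [on edge]
  covered (14 px):
    · · · · · · ·
    · · · · · · ·
    · · · · · · ·
    █ · · · · · ·
    █ █ · · · · ·
    █ █ █ █ · · ·
    █ █ █ █ · · ·
    █ █ · · · · ·
    █ · · · · · ·
    · · · · · · ·

Answer: [[1,1],[2,1],[2,2],[3,2],[4,2],[2,3],[3,3],[4,3],[2,4],[3,4],[4,4],[3,5],[4,5],[3,6],[3,7]]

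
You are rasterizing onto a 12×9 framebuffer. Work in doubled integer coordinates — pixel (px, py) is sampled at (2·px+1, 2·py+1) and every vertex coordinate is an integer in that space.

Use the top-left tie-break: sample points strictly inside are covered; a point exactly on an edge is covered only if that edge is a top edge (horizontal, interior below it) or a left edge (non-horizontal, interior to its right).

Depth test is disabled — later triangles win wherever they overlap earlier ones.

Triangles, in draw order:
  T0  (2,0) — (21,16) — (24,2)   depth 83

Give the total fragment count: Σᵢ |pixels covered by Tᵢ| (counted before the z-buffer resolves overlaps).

T0:
  2·area = 314  (B↔C swapped to make it positive)
  edge (2, 0)→(24, 2): d=(22,2) right/bottom  bias=-1
  edge (24, 2)→(21, 16): d=(-3,14) right/bottom  bias=-1
  edge (21, 16)→(2, 0): d=(-19,-16) top-left  bias=+0
    (2,0)@(5, 1): e=[16,269,29] → X
    (3,0)@(7, 1): e=[12,241,61] → X
    (4,0)@(9, 1): e=[8,213,93] → X
    (5,0)@(11, 1): e=[4,185,125] → X
    (6,0)@(13, 1): e=[0,157,157] → .  [on edge]
    (2,1)@(5, 3): e=[60,263,-9] → .
    (3,1)@(7, 3): e=[56,235,23] → X
    (6,1)@(13, 3): e=[44,151,119] → X
    (7,1)@(15, 3): e=[40,123,151] → X
    (8,1)@(17, 3): e=[36,95,183] → X
    (9,1)@(19, 3): e=[32,67,215] → X
    (10,1)@(21, 3): e=[28,39,247] → X
  covered (38 px):
    . . X X X X . . . . . .
    . . . X X X X X X X X X
    . . . . X X X X X X X X
    . . . . . X X X X X X .
    . . . . . . X X X X X .
    . . . . . . . . X X X .
    . . . . . . . . . X X .
    . . . . . . . . . . X .
    . . . . . . . . . . . .

Final: 38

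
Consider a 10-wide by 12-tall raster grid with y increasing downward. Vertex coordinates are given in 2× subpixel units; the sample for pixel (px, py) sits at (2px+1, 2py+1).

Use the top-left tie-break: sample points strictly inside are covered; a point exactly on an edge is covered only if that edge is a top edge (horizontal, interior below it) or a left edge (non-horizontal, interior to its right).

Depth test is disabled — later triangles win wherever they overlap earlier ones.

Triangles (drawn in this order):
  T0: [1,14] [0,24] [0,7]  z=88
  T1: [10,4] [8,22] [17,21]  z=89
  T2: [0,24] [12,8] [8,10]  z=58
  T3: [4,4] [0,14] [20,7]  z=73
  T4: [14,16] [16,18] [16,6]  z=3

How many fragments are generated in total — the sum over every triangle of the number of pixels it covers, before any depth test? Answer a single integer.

T0:
  2·area = 17
  edge (1, 14)→(0, 24): d=(-1,10) right/bottom  bias=-1
  edge (0, 24)→(0, 7): d=(0,-17) top-left  bias=+0
  edge (0, 7)→(1, 14): d=(1,7) right/bottom  bias=-1
  covered (0 px):
    · · · · · · · · · ·
    · · · · · · · · · ·
    · · · · · · · · · ·
    · · · · · · · · · ·
    · · · · · · · · · ·
    · · · · · · · · · ·
    · · · · · · · · · ·
    · · · · · · · · · ·
    · · · · · · · · · ·
    · · · · · · · · · ·
    · · · · · · · · · ·
    · · · · · · · · · ·
T1:
  2·area = 160  (B↔C swapped to make it positive)
  edge (10, 4)→(17, 21): d=(7,17) right/bottom  bias=-1
  edge (17, 21)→(8, 22): d=(-9,1) right/bottom  bias=-1
  edge (8, 22)→(10, 4): d=(2,-18) top-left  bias=+0
    (5,3)@(11, 7): e=[4,132,24] → #
    (6,3)@(13, 7): e=[-30,130,60] → ·
    (5,4)@(11, 9): e=[18,114,28] → #
    (6,4)@(13, 9): e=[-16,112,64] → ·
    (5,5)@(11, 11): e=[32,96,32] → #
    (6,5)@(13, 11): e=[-2,94,68] → ·
    (4,6)@(9, 13): e=[80,80,0] → #  [on edge]
    (6,6)@(13, 13): e=[12,76,72] → #
    (7,6)@(15, 13): e=[-22,74,108] → ·
    (4,7)@(9, 15): e=[94,62,4] → #
    (7,7)@(15, 15): e=[-8,56,112] → ·
    (4,8)@(9, 17): e=[108,44,8] → #
    (8,10)@(17, 21): e=[0,0,160] → ·  [on edge]
  covered (21 px):
    · · · · · · · · · ·
    · · · · · · · · · ·
    · · · · · · · · · ·
    · · · · · # · · · ·
    · · · · · # · · · ·
    · · · · · # · · · ·
    · · · · # # # · · ·
    · · · · # # # · · ·
    · · · · # # # # · ·
    · · · · # # # # · ·
    · · · · # # # # · ·
    · · · · · · · · · ·
T2:
  2·area = 40  (B↔C swapped to make it positive)
  edge (0, 24)→(8, 10): d=(8,-14) top-left  bias=+0
  edge (8, 10)→(12, 8): d=(4,-2) top-left  bias=+0
  edge (12, 8)→(0, 24): d=(-12,16) right/bottom  bias=-1
    (5,4)@(11, 9): e=[34,2,4] → #
    (6,4)@(13, 9): e=[62,6,-28] → ·
    (4,5)@(9, 11): e=[22,6,12] → #
    (5,5)@(11, 11): e=[50,10,-20] → ·
    (3,6)@(7, 13): e=[10,10,20] → #
    (4,6)@(9, 13): e=[38,14,-12] → ·
    (3,7)@(7, 15): e=[26,18,-4] → ·
    (2,8)@(5, 17): e=[14,22,4] → #
    (3,8)@(7, 17): e=[42,26,-28] → ·
    (1,9)@(3, 19): e=[2,26,12] → #
    (2,9)@(5, 19): e=[30,30,-20] → ·
    (1,10)@(3, 21): e=[18,34,-12] → ·
  covered (5 px):
    · · · · · · · · · ·
    · · · · · · · · · ·
    · · · · · · · · · ·
    · · · · · · · · · ·
    · · · · · # · · · ·
    · · · · # · · · · ·
    · · · # · · · · · ·
    · · · · · · · · · ·
    · · # · · · · · · ·
    · # · · · · · · · ·
    · · · · · · · · · ·
    · · · · · · · · · ·
T3:
  2·area = 172  (B↔C swapped to make it positive)
  edge (4, 4)→(20, 7): d=(16,3) right/bottom  bias=-1
  edge (20, 7)→(0, 14): d=(-20,7) right/bottom  bias=-1
  edge (0, 14)→(4, 4): d=(4,-10) top-left  bias=+0
    (2,2)@(5, 5): e=[13,145,14] → #
    (3,2)@(7, 5): e=[7,131,34] → #
    (4,2)@(9, 5): e=[1,117,54] → #
    (5,2)@(11, 5): e=[-5,103,74] → ·
    (1,3)@(3, 7): e=[51,119,2] → #
    (5,3)@(11, 7): e=[27,63,82] → #
    (6,3)@(13, 7): e=[21,49,102] → #
    (7,3)@(15, 7): e=[15,35,122] → #
    (8,3)@(17, 7): e=[9,21,142] → #
    (9,3)@(19, 7): e=[3,7,162] → #
    (1,4)@(3, 9): e=[83,79,10] → #
    (7,4)@(15, 9): e=[47,-5,130] → ·
  covered (22 px):
    · · · · · · · · · ·
    · · · · · · · · · ·
    · · # # # · · · · ·
    · # # # # # # # # #
    · # # # # # # · · ·
    · # # # · · · · · ·
    # · · · · · · · · ·
    · · · · · · · · · ·
    · · · · · · · · · ·
    · · · · · · · · · ·
    · · · · · · · · · ·
    · · · · · · · · · ·
T4:
  2·area = 24  (B↔C swapped to make it positive)
  edge (14, 16)→(16, 6): d=(2,-10) top-left  bias=+0
  edge (16, 6)→(16, 18): d=(0,12) right/bottom  bias=-1
  edge (16, 18)→(14, 16): d=(-2,-2) top-left  bias=+0
    (8,0)@(17, 1): e=[0,-12,36] → ·  [on edge]
    (0,1)@(1, 3): e=[-156,180,0] → ·  [on edge]
    (1,2)@(3, 5): e=[-132,156,0] → ·  [on edge]
    (2,3)@(5, 7): e=[-108,132,0] → ·  [on edge]
    (3,4)@(7, 9): e=[-84,108,0] → ·  [on edge]
    (4,5)@(9, 11): e=[-60,84,0] → ·  [on edge]
    (7,5)@(15, 11): e=[0,12,12] → #  [on edge]
    (8,5)@(17, 11): e=[20,-12,16] → ·
    (5,6)@(11, 13): e=[-36,60,0] → ·  [on edge]
    (7,6)@(15, 13): e=[4,12,8] → #
    (8,6)@(17, 13): e=[24,-12,12] → ·
    (6,7)@(13, 15): e=[-12,36,0] → ·  [on edge]
    (7,8)@(15, 17): e=[12,12,0] → #  [on edge]
    (8,9)@(17, 19): e=[36,-12,0] → ·  [on edge]
    (6,10)@(13, 21): e=[0,36,-12] → ·  [on edge]
    (9,10)@(19, 21): e=[60,-36,0] → ·  [on edge]
  covered (4 px):
    · · · · · · · · · ·
    · · · · · · · · · ·
    · · · · · · · · · ·
    · · · · · · · · · ·
    · · · · · · · · · ·
    · · · · · · · # · ·
    · · · · · · · # · ·
    · · · · · · · # · ·
    · · · · · · · # · ·
    · · · · · · · · · ·
    · · · · · · · · · ·
    · · · · · · · · · ·

Final: 52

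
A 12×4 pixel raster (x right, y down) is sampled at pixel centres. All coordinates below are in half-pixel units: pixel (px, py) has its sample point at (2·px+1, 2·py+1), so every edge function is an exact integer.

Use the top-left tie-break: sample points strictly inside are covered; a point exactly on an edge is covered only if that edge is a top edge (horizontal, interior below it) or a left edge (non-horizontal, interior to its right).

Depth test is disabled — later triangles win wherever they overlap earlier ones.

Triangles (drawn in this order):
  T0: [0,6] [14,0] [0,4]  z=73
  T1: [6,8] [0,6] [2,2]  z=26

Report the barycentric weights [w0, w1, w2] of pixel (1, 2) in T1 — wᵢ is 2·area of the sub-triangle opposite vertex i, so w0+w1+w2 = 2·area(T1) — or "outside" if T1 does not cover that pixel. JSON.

T0:
  2·area = 28  (B↔C swapped to make it positive)
  edge (0, 6)→(0, 4): d=(0,-2) top-left  bias=+0
  edge (0, 4)→(14, 0): d=(14,-4) top-left  bias=+0
  edge (14, 0)→(0, 6): d=(-14,6) right/bottom  bias=-1
    (5,0)@(11, 1): e=[22,2,4] → #
    (6,0)@(13, 1): e=[26,10,-8] → ·
    (2,1)@(5, 3): e=[10,6,12] → #
    (3,1)@(7, 3): e=[14,14,0] → ·  [on edge]
    (5,1)@(11, 3): e=[22,30,-24] → ·
    (0,2)@(1, 5): e=[2,18,8] → #
    (1,2)@(3, 5): e=[6,26,-4] → ·
    (2,2)@(5, 5): e=[10,34,-16] → ·
    (0,3)@(1, 7): e=[2,46,-20] → ·
  covered (3 px):
    · · · · · # · · · · · ·
    · · # · · · · · · · · ·
    # · · · · · · · · · · ·
    · · · · · · · · · · · ·
T1:
  2·area = 28
  edge (6, 8)→(0, 6): d=(-6,-2) top-left  bias=+0
  edge (0, 6)→(2, 2): d=(2,-4) top-left  bias=+0
  edge (2, 2)→(6, 8): d=(4,6) right/bottom  bias=-1
    (0,2)@(1, 5): e=[8,2,18] → #
    (1,2)@(3, 5): e=[12,10,6] → #
    (2,2)@(5, 5): e=[16,18,-6] → ·
    (0,3)@(1, 7): e=[-4,6,26] → ·
    (1,3)@(3, 7): e=[0,14,14] → #  [on edge]
    (2,3)@(5, 7): e=[4,22,2] → #
    (3,3)@(7, 7): e=[8,30,-10] → ·
  covered (4 px):
    · · · · · · · · · · · ·
    · · · · · · · · · · · ·
    # # · · · · · · · · · ·
    · # # · · · · · · · · ·

Final: [10,6,12]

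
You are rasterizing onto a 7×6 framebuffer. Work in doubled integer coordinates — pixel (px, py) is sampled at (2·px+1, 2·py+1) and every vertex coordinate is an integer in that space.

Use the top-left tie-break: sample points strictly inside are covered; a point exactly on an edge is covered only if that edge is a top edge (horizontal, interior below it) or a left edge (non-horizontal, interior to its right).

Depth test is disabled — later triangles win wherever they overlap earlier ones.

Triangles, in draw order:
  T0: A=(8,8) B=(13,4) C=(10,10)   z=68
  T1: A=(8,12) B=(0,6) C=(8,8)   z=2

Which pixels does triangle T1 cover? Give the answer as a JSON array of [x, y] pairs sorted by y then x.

T0:
  2·area = 18
  edge (8, 8)→(13, 4): d=(5,-4) top-left  bias=+0
  edge (13, 4)→(10, 10): d=(-3,6) right/bottom  bias=-1
  edge (10, 10)→(8, 8): d=(-2,-2) top-left  bias=+0
    (0,0)@(1, 1): e=[-63,81,0] → ·  [on edge]
    (1,1)@(3, 3): e=[-45,63,0] → ·  [on edge]
    (2,2)@(5, 5): e=[-27,45,0] → ·  [on edge]
    (3,3)@(7, 7): e=[-9,27,0] → ·  [on edge]
    (5,3)@(11, 7): e=[7,3,8] → █
    (6,3)@(13, 7): e=[15,-9,12] → ·
    (4,4)@(9, 9): e=[9,9,0] → █  [on edge]
    (5,4)@(11, 9): e=[17,-3,4] → ·
    (4,5)@(9, 11): e=[19,3,-4] → ·
    (5,5)@(11, 11): e=[27,-9,0] → ·  [on edge]
  covered (2 px):
    · · · · · · ·
    · · · · · · ·
    · · · · · · ·
    · · · · · █ ·
    · · · · █ · ·
    · · · · · · ·
T1:
  2·area = 32
  edge (8, 12)→(0, 6): d=(-8,-6) top-left  bias=+0
  edge (0, 6)→(8, 8): d=(8,2) right/bottom  bias=-1
  edge (8, 8)→(8, 12): d=(0,4) right/bottom  bias=-1
    (1,3)@(3, 7): e=[10,2,20] → █
    (2,3)@(5, 7): e=[22,-2,12] → ·
    (1,4)@(3, 9): e=[-6,18,20] → ·
    (2,4)@(5, 9): e=[6,14,12] → █
    (3,4)@(7, 9): e=[18,10,4] → █
    (4,4)@(9, 9): e=[30,6,-4] → ·
    (2,5)@(5, 11): e=[-10,30,12] → ·
    (3,5)@(7, 11): e=[2,26,4] → █
    (4,5)@(9, 11): e=[14,22,-4] → ·
  covered (4 px):
    · · · · · · ·
    · · · · · · ·
    · · · · · · ·
    · █ · · · · ·
    · · █ █ · · ·
    · · · █ · · ·

Answer: [[1,3],[2,4],[3,4],[3,5]]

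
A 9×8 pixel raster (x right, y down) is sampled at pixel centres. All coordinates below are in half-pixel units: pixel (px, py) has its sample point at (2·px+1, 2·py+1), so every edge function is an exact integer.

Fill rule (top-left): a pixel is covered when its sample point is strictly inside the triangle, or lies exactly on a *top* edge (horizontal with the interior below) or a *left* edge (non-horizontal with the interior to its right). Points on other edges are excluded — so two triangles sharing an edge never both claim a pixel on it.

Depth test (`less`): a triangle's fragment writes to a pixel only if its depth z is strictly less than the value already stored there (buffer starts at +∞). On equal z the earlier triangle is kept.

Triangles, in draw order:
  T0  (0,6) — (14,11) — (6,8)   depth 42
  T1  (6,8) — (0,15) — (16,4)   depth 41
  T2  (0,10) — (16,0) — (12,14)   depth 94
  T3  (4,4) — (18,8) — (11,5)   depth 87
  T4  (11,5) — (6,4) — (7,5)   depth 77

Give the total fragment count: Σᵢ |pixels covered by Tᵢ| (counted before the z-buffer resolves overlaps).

T0:
  2·area = 2  (B↔C swapped to make it positive)
  edge (0, 6)→(6, 8): d=(6,2) right/bottom  bias=-1
  edge (6, 8)→(14, 11): d=(8,3) right/bottom  bias=-1
  edge (14, 11)→(0, 6): d=(-14,-5) top-left  bias=+0
    (1,3)@(3, 7): e=[0,1,1] → .  [on edge]
    (4,4)@(9, 9): e=[0,-1,3] → .  [on edge]
    (7,5)@(15, 11): e=[0,-3,5] → .  [on edge]
  covered (0 px):
    . . . . . . . . .
    . . . . . . . . .
    . . . . . . . . .
    . . . . . . . . .
    . . . . . . . . .
    . . . . . . . . .
    . . . . . . . . .
    . . . . . . . . .
T1:
  2·area = 46  (B↔C swapped to make it positive)
  edge (6, 8)→(16, 4): d=(10,-4) top-left  bias=+0
  edge (16, 4)→(0, 15): d=(-16,11) right/bottom  bias=-1
  edge (0, 15)→(6, 8): d=(6,-7) top-left  bias=+0
    (4,3)@(9, 7): e=[2,29,15] → X
    (5,3)@(11, 7): e=[10,7,29] → X
    (6,3)@(13, 7): e=[18,-15,43] → .
    (3,4)@(7, 9): e=[14,19,13] → X
    (4,4)@(9, 9): e=[22,-3,27] → .
    (5,4)@(11, 9): e=[30,-25,41] → .
    (2,5)@(5, 11): e=[26,9,11] → X
    (3,5)@(7, 11): e=[34,-13,25] → .
    (2,6)@(5, 13): e=[46,-23,23] → .
  covered (4 px):
    . . . . . . . . .
    . . . . . . . . .
    . . . . . . . . .
    . . . . X X . . .
    . . . X . . . . .
    . . X . . . . . .
    . . . . . . . . .
    . . . . . . . . .
T2:
  2·area = 184
  edge (0, 10)→(16, 0): d=(16,-10) top-left  bias=+0
  edge (16, 0)→(12, 14): d=(-4,14) right/bottom  bias=-1
  edge (12, 14)→(0, 10): d=(-12,-4) top-left  bias=+0
    (7,0)@(15, 1): e=[6,10,168] → X
    (8,0)@(17, 1): e=[26,-18,176] → .
    (6,1)@(13, 3): e=[18,30,136] → X
    (8,1)@(17, 3): e=[58,-26,152] → .
    (4,2)@(9, 5): e=[10,78,96] → X
    (5,2)@(11, 5): e=[30,50,104] → X
    (7,2)@(15, 5): e=[70,-6,120] → .
    (2,3)@(5, 7): e=[2,126,56] → X
    (3,3)@(7, 7): e=[22,98,64] → X
    (7,3)@(15, 7): e=[102,-14,96] → .
    (1,4)@(3, 9): e=[14,146,24] → X
    (7,4)@(15, 9): e=[134,-22,72] → .
    (1,5)@(3, 11): e=[46,138,0] → X  [on edge]
    (4,6)@(9, 13): e=[138,46,0] → X  [on edge]
    (7,7)@(15, 15): e=[230,-46,0] → .  [on edge]
  covered (24 px):
    . . . . . . . X .
    . . . . . . X X .
    . . . . X X X . .
    . . X X X X X . .
    . X X X X X X . .
    . X X X X X . . .
    . . . . X X . . .
    . . . . . . . . .
T3:
  2·area = 14  (B↔C swapped to make it positive)
  edge (4, 4)→(11, 5): d=(7,1) right/bottom  bias=-1
  edge (11, 5)→(18, 8): d=(7,3) right/bottom  bias=-1
  edge (18, 8)→(4, 4): d=(-14,-4) top-left  bias=+0
    (4,2)@(9, 5): e=[2,6,6] → X
    (5,2)@(11, 5): e=[0,0,14] → .  [on edge]
    (4,3)@(9, 7): e=[16,20,-22] → .
    (7,3)@(15, 7): e=[10,2,2] → X
    (8,3)@(17, 7): e=[8,-4,10] → .
    (7,4)@(15, 9): e=[24,16,-26] → .
  covered (2 px):
    . . . . . . . . .
    . . . . . . . . .
    . . . . X . . . .
    . . . . . . . X .
    . . . . . . . . .
    . . . . . . . . .
    . . . . . . . . .
    . . . . . . . . .
T4:
  2·area = 4  (B↔C swapped to make it positive)
  edge (11, 5)→(7, 5): d=(-4,0) right/bottom  bias=-1
  edge (7, 5)→(6, 4): d=(-1,-1) top-left  bias=+0
  edge (6, 4)→(11, 5): d=(5,1) right/bottom  bias=-1
    (1,0)@(3, 1): e=[16,0,-12] → .  [on edge]
    (0,1)@(1, 3): e=[8,-4,0] → .  [on edge]
    (2,1)@(5, 3): e=[8,0,-4] → .  [on edge]
    (0,2)@(1, 5): e=[0,-6,10] → .  [on edge]
    (1,2)@(3, 5): e=[0,-4,8] → .  [on edge]
    (2,2)@(5, 5): e=[0,-2,6] → .  [on edge]
    (3,2)@(7, 5): e=[0,0,4] → .  [on edge]
    (4,2)@(9, 5): e=[0,2,2] → .  [on edge]
    (5,2)@(11, 5): e=[0,4,0] → .  [on edge]
    (6,2)@(13, 5): e=[0,6,-2] → .  [on edge]
    (7,2)@(15, 5): e=[0,8,-4] → .  [on edge]
    (8,2)@(17, 5): e=[0,10,-6] → .  [on edge]
    (4,3)@(9, 7): e=[-8,0,12] → .  [on edge]
    (5,4)@(11, 9): e=[-16,0,20] → .  [on edge]
    (6,5)@(13, 11): e=[-24,0,28] → .  [on edge]
    (7,6)@(15, 13): e=[-32,0,36] → .  [on edge]
    (8,7)@(17, 15): e=[-40,0,44] → .  [on edge]
  covered (0 px):
    . . . . . . . . .
    . . . . . . . . .
    . . . . . . . . .
    . . . . . . . . .
    . . . . . . . . .
    . . . . . . . . .
    . . . . . . . . .
    . . . . . . . . .

Final: 30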